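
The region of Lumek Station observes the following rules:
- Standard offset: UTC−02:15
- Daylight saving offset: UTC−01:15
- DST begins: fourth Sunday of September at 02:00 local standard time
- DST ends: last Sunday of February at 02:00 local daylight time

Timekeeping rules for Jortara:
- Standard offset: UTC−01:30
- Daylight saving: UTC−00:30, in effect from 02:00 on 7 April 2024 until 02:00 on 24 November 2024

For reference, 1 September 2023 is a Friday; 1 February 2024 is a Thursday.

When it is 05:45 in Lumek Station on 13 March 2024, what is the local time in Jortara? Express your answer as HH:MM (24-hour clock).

1 September 2023 is a Friday, so the first Sunday is September 3 and the fourth is September 24.
1 February 2024 is a Thursday, so Sundays fall on 4, 11, 18, 25; the last is February 25.
13 March 2024 is outside the daylight-saving period (24 September 2023 – 25 February 2024), so Lumek Station is on standard time, UTC−02:15.
05:45 Lumek Station + 2h15m = 08:00 UTC.
At the standard offset (UTC−01:30), 08:00 UTC − 1h30m = 06:30 Jortara standard time.
Daylight saving runs 7 April – 24 November; the standard-time date in Jortara, 13 March 2024, is outside that window, so Jortara is on standard time at UTC−01:30.
08:00 UTC − 1h30m = 06:30 Jortara.

06:30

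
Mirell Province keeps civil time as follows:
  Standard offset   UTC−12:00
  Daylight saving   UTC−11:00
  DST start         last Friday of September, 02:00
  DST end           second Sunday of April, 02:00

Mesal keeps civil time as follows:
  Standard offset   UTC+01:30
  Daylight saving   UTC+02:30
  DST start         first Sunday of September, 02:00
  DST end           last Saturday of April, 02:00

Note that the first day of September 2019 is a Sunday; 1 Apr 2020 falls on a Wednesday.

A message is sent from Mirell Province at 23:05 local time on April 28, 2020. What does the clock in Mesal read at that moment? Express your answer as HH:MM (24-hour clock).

1 September 2019 is a Sunday, so Fridays fall on 6, 13, 20, 27; the last is September 27.
1 April 2020 is a Wednesday, so the first Sunday is April 5 and the second is April 12.
Daylight saving runs 27 September 2019 – 12 April 2020; April 28, 2020 is outside that window, so Mirell Province is on standard time at UTC−12:00.
23:05 Mirell Province + 12h = 11:05 UTC (rolling into the next day, 29 April 2020).
1 September 2019 is a Sunday, so the first Sunday is September 1.
1 April 2020 is a Wednesday, so Saturdays fall on 4, 11, 18, 25; the last is April 25.
At the standard offset (UTC+01:30), 11:05 UTC + 1h30m = 12:35 Mesal standard time.
Daylight saving runs 1 September 2019 – 25 April 2020; the standard-time date in Mesal, April 29, 2020, is outside that window, so Mesal is on standard time at UTC+01:30.
11:05 UTC + 1h30m = 12:35 Mesal.

12:35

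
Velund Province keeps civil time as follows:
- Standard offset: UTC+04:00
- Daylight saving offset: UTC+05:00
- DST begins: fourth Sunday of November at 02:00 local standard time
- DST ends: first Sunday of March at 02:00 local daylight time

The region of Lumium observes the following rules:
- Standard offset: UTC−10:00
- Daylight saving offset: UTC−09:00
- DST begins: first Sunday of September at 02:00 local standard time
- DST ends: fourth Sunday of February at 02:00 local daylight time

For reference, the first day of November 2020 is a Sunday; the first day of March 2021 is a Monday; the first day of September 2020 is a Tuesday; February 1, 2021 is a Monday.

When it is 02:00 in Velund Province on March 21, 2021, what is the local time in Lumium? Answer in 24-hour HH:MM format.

1 November 2020 is a Sunday, so the first Sunday is November 1 and the fourth is November 22.
1 March 2021 is a Monday, so the first Sunday is March 7.
March 21, 2021 is outside the daylight-saving period (22 November 2020 – 7 March 2021), so Velund Province is on standard time, UTC+04:00.
02:00 Velund Province − 4h = 22:00 UTC (rolling into the previous day, 20 March 2021).
1 September 2020 is a Tuesday, so the first Sunday is September 6.
1 February 2021 is a Monday, so the first Sunday is February 7 and the fourth is February 28.
At the standard offset (UTC−10:00), 22:00 UTC − 10h = 12:00 Lumium standard time.
Daylight saving runs 6 September 2020 – 28 February 2021; the standard-time date in Lumium, March 20, 2021, is outside that window, so Lumium is on standard time at UTC−10:00.
22:00 UTC − 10h = 12:00 Lumium.

12:00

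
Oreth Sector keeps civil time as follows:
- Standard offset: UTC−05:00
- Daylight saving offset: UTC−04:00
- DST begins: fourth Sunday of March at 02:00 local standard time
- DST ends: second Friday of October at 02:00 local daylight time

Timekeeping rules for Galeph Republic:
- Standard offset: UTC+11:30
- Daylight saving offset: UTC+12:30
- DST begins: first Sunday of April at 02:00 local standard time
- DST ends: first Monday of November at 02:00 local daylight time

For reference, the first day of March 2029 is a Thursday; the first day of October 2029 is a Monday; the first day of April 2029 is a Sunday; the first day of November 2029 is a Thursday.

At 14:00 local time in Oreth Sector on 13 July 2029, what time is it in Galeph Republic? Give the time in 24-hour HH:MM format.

06:30

1 March 2029 is a Thursday, so the first Sunday is March 4 and the fourth is March 25.
1 October 2029 is a Monday, so the first Friday is October 5 and the second is October 12.
13 July 2029 lies within the daylight-saving period (25 March – 12 October), so Oreth Sector is on daylight time, UTC−04:00.
14:00 Oreth Sector + 4h = 18:00 UTC.
1 April 2029 is a Sunday, so the first Sunday is April 1.
1 November 2029 is a Thursday, so the first Monday is November 5.
At the standard offset (UTC+11:30), 18:00 UTC + 11h30m = 05:30 Galeph Republic standard time (rolling into the next day, 14 July 2029).
The standard-time date in Galeph Republic, 14 July 2029, lies within the daylight-saving period (1 April – 5 November), so Galeph Republic is on daylight time, UTC+12:30.
18:00 UTC + 12h30m = 06:30 Galeph Republic (rolling into the next day, 14 July 2029).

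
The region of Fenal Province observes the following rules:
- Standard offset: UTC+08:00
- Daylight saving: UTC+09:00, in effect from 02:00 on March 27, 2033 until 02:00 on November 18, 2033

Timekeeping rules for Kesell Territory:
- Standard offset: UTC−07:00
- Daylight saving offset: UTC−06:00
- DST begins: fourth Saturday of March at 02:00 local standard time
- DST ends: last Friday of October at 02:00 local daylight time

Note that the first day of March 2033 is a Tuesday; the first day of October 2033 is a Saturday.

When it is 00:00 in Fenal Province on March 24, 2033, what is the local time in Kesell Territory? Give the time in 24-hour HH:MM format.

09:00

Daylight saving runs 27 March – 18 November; March 24, 2033 is outside that window, so Fenal Province is on standard time at UTC+08:00.
00:00 Fenal Province − 8h = 16:00 UTC (rolling into the previous day, 23 March 2033).
1 March 2033 is a Tuesday, so the first Saturday is March 5 and the fourth is March 26.
1 October 2033 is a Saturday, so Fridays fall on 7, 14, 21, 28; the last is October 28.
At the standard offset (UTC−07:00), 16:00 UTC − 7h = 09:00 Kesell Territory standard time.
Daylight saving runs 26 March – 28 October; the standard-time date in Kesell Territory, March 23, 2033, is outside that window, so Kesell Territory is on standard time at UTC−07:00.
16:00 UTC − 7h = 09:00 Kesell Territory.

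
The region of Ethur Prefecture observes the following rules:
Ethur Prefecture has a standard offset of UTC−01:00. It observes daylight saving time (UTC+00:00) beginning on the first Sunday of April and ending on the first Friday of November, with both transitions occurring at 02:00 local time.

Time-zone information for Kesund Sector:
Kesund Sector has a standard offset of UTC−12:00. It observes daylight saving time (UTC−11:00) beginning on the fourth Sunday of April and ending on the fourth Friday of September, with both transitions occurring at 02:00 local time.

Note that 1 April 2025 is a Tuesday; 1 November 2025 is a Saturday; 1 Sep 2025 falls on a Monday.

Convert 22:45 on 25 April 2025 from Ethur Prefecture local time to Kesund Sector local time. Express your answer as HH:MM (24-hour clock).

1 April 2025 is a Tuesday, so the first Sunday is April 6.
1 November 2025 is a Saturday, so the first Friday is November 7.
Daylight saving runs 6 April – 7 November; 25 April 2025 is inside that window, so Ethur Prefecture is at UTC+00:00.
22:45 Ethur Prefecture − 0h = 22:45 UTC.
1 April 2025 is a Tuesday, so the first Sunday is April 6 and the fourth is April 27.
1 September 2025 is a Monday, so the first Friday is September 5 and the fourth is September 26.
At the standard offset (UTC−12:00), 22:45 UTC − 12h = 10:45 Kesund Sector standard time.
The standard-time date in Kesund Sector, 25 April 2025, does not fall between 27 April and 26 September, so daylight saving is not in effect and Kesund Sector is at UTC−12:00.
22:45 UTC − 12h = 10:45 Kesund Sector.

10:45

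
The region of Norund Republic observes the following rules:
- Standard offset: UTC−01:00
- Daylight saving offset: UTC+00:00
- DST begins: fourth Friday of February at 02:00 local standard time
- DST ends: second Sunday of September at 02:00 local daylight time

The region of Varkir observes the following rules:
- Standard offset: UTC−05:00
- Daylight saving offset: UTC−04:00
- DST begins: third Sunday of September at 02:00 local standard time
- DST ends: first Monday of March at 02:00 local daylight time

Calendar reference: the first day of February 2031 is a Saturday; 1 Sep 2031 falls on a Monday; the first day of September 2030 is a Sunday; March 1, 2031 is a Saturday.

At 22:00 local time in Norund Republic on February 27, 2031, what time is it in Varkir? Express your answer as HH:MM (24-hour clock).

19:00

1 February 2031 is a Saturday, so the first Friday is February 7 and the fourth is February 28.
1 September 2031 is a Monday, so the first Sunday is September 7 and the second is September 14.
February 27, 2031 does not fall between 28 February and 14 September, so daylight saving is not in effect and Norund Republic is at UTC−01:00.
22:00 Norund Republic + 1h = 23:00 UTC.
1 September 2030 is a Sunday, so the first Sunday is September 1 and the third is September 15.
1 March 2031 is a Saturday, so the first Monday is March 3.
At the standard offset (UTC−05:00), 23:00 UTC − 5h = 18:00 Varkir standard time.
The standard-time date in Varkir, February 27, 2031, falls between 15 September 2030 and 3 March 2031, so daylight saving is in effect and Varkir is at UTC−04:00.
23:00 UTC − 4h = 19:00 Varkir.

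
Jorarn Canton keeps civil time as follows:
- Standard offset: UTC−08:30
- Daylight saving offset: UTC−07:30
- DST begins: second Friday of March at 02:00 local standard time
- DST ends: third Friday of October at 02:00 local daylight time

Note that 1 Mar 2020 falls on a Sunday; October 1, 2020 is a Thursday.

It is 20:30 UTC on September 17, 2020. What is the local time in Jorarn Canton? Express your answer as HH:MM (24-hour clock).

13:00

1 March 2020 is a Sunday, so the first Friday is March 6 and the second is March 13.
1 October 2020 is a Thursday, so the first Friday is October 2 and the third is October 16.
At the standard offset (UTC−08:30), 20:30 UTC − 8h30m = 12:00 Jorarn Canton standard time.
Daylight saving runs 13 March – 16 October; the standard-time date in Jorarn Canton, September 17, 2020, is inside that window, so Jorarn Canton is at UTC−07:30.
20:30 UTC − 7h30m = 13:00 local.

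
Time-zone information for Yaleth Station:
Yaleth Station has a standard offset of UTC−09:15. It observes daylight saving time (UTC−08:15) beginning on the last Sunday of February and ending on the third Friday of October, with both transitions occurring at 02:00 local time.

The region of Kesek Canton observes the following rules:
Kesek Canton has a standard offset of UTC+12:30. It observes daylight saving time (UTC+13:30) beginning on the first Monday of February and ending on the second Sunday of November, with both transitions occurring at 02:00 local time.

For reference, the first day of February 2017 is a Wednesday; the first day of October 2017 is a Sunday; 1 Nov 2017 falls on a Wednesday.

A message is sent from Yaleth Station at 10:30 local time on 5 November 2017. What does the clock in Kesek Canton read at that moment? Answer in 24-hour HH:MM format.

1 February 2017 is a Wednesday, so Sundays fall on 5, 12, 19, 26; the last is February 26.
1 October 2017 is a Sunday, so the first Friday is October 6 and the third is October 20.
Daylight saving runs 26 February – 20 October; 5 November 2017 is outside that window, so Yaleth Station is on standard time at UTC−09:15.
10:30 Yaleth Station + 9h15m = 19:45 UTC.
1 February 2017 is a Wednesday, so the first Monday is February 6.
1 November 2017 is a Wednesday, so the first Sunday is November 5 and the second is November 12.
At the standard offset (UTC+12:30), 19:45 UTC + 12h30m = 08:15 Kesek Canton standard time (rolling into the next day, 6 November 2017).
Daylight saving runs 6 February – 12 November; the standard-time date in Kesek Canton, 6 November 2017, is inside that window, so Kesek Canton is at UTC+13:30.
19:45 UTC + 13h30m = 09:15 Kesek Canton (rolling into the next day, 6 November 2017).

09:15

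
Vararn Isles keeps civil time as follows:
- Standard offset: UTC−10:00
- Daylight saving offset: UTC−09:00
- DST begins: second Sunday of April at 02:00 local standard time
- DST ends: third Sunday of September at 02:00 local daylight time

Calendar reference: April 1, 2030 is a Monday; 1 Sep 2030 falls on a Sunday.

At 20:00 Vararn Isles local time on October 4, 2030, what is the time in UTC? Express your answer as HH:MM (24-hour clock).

1 April 2030 is a Monday, so the first Sunday is April 7 and the second is April 14.
1 September 2030 is a Sunday, so the first Sunday is September 1 and the third is September 15.
Daylight saving runs 14 April – 15 September; October 4, 2030 is outside that window, so Vararn Isles is on standard time at UTC−10:00.
20:00 local + 10h = 06:00 UTC (rolling into the next day, 5 October 2030).

06:00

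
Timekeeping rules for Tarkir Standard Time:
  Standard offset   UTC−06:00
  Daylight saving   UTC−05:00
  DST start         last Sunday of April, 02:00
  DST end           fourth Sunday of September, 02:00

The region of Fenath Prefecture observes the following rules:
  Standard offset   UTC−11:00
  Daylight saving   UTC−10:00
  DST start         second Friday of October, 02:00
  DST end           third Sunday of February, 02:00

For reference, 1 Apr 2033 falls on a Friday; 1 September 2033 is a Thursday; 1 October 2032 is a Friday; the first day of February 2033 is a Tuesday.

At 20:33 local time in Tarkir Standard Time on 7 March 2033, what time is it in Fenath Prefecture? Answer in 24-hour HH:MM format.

1 April 2033 is a Friday, so Sundays fall on 3, 10, 17, 24; the last is April 24.
1 September 2033 is a Thursday, so the first Sunday is September 4 and the fourth is September 25.
7 March 2033 does not fall between 24 April and 25 September, so daylight saving is not in effect and Tarkir Standard Time is at UTC−06:00.
20:33 Tarkir Standard Time + 6h = 02:33 UTC (rolling into the next day, 8 March 2033).
1 October 2032 is a Friday, so the first Friday is October 1 and the second is October 8.
1 February 2033 is a Tuesday, so the first Sunday is February 6 and the third is February 20.
At the standard offset (UTC−11:00), 02:33 UTC − 11h = 15:33 Fenath Prefecture standard time (rolling into the previous day, 7 March 2033).
The standard-time date in Fenath Prefecture, 7 March 2033, does not fall between 8 October 2032 and 20 February 2033, so daylight saving is not in effect and Fenath Prefecture is at UTC−11:00.
02:33 UTC − 11h = 15:33 Fenath Prefecture (rolling into the previous day, 7 March 2033).

15:33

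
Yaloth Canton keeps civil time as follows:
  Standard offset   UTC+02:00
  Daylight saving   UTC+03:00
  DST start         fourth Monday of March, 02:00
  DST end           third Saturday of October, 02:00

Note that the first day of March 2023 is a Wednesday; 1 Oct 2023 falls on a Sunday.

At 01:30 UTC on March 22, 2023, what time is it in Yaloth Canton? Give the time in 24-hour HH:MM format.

03:30

1 March 2023 is a Wednesday, so the first Monday is March 6 and the fourth is March 27.
1 October 2023 is a Sunday, so the first Saturday is October 7 and the third is October 21.
At the standard offset (UTC+02:00), 01:30 UTC + 2h = 03:30 Yaloth Canton standard time.
The standard-time date in Yaloth Canton, March 22, 2023, does not fall between 27 March and 21 October, so daylight saving is not in effect and Yaloth Canton is at UTC+02:00.
01:30 UTC + 2h = 03:30 local.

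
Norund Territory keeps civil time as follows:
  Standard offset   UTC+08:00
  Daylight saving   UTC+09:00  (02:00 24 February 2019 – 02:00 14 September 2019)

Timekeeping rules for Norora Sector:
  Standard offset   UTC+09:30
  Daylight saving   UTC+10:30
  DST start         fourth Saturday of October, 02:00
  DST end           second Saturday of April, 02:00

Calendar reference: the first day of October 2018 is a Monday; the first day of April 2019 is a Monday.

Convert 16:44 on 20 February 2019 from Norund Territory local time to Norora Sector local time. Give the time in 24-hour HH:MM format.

20 February 2019 is outside the daylight-saving period (24 February – 14 September), so Norund Territory is on standard time, UTC+08:00.
16:44 Norund Territory − 8h = 08:44 UTC.
1 October 2018 is a Monday, so the first Saturday is October 6 and the fourth is October 27.
1 April 2019 is a Monday, so the first Saturday is April 6 and the second is April 13.
At the standard offset (UTC+09:30), 08:44 UTC + 9h30m = 18:14 Norora Sector standard time.
The standard-time date in Norora Sector, 20 February 2019, lies within the daylight-saving period (27 October 2018 – 13 April 2019), so Norora Sector is on daylight time, UTC+10:30.
08:44 UTC + 10h30m = 19:14 Norora Sector.

19:14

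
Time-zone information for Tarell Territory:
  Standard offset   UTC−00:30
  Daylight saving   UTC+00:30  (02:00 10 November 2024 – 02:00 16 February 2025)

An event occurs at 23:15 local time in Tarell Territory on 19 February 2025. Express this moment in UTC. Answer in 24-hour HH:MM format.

23:45

19 February 2025 does not fall between 10 November 2024 and 16 February 2025, so daylight saving is not in effect and Tarell Territory is at UTC−00:30.
23:15 local + 0h30m = 23:45 UTC.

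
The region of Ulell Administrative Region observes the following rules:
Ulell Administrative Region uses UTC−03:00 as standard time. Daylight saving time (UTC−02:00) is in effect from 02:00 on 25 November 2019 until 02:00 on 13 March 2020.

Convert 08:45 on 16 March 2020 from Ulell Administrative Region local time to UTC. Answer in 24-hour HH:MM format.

16 March 2020 does not fall between 25 November 2019 and 13 March 2020, so daylight saving is not in effect and Ulell Administrative Region is at UTC−03:00.
08:45 local + 3h = 11:45 UTC.

11:45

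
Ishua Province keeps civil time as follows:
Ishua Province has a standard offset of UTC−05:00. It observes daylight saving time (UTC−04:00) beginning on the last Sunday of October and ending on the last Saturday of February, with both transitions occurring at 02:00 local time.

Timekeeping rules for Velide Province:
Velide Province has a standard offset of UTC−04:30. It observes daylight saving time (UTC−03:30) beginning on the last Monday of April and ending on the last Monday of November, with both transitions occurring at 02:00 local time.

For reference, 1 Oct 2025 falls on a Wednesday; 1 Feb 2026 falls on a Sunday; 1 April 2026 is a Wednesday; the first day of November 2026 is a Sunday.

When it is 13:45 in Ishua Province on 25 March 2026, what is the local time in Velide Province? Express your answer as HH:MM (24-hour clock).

14:15

1 October 2025 is a Wednesday, so Sundays fall on 5, 12, 19, 26; the last is October 26.
1 February 2026 is a Sunday, so Saturdays fall on 7, 14, 21, 28; the last is February 28.
25 March 2026 is outside the daylight-saving period (26 October 2025 – 28 February 2026), so Ishua Province is on standard time, UTC−05:00.
13:45 Ishua Province + 5h = 18:45 UTC.
1 April 2026 is a Wednesday, so Mondays fall on 6, 13, 20, 27; the last is April 27.
1 November 2026 is a Sunday, so Mondays fall on 2, 9, 16, 23, 30; the last is November 30.
At the standard offset (UTC−04:30), 18:45 UTC − 4h30m = 14:15 Velide Province standard time.
Daylight saving runs 27 April – 30 November; the standard-time date in Velide Province, 25 March 2026, is outside that window, so Velide Province is on standard time at UTC−04:30.
18:45 UTC − 4h30m = 14:15 Velide Province.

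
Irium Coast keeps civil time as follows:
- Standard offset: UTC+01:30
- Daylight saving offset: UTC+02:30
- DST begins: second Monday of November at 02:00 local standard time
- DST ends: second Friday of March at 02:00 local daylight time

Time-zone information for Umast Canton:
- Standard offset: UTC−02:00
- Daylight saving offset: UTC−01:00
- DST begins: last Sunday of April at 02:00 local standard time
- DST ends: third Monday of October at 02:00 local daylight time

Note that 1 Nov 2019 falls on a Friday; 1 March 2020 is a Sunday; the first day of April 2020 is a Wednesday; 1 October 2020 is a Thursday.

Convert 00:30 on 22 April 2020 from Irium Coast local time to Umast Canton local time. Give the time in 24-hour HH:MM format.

21:00

1 November 2019 is a Friday, so the first Monday is November 4 and the second is November 11.
1 March 2020 is a Sunday, so the first Friday is March 6 and the second is March 13.
22 April 2020 is outside the daylight-saving period (11 November 2019 – 13 March 2020), so Irium Coast is on standard time, UTC+01:30.
00:30 Irium Coast − 1h30m = 23:00 UTC (rolling into the previous day, 21 April 2020).
1 April 2020 is a Wednesday, so Sundays fall on 5, 12, 19, 26; the last is April 26.
1 October 2020 is a Thursday, so the first Monday is October 5 and the third is October 19.
At the standard offset (UTC−02:00), 23:00 UTC − 2h = 21:00 Umast Canton standard time.
Daylight saving runs 26 April – 19 October; the standard-time date in Umast Canton, 21 April 2020, is outside that window, so Umast Canton is on standard time at UTC−02:00.
23:00 UTC − 2h = 21:00 Umast Canton.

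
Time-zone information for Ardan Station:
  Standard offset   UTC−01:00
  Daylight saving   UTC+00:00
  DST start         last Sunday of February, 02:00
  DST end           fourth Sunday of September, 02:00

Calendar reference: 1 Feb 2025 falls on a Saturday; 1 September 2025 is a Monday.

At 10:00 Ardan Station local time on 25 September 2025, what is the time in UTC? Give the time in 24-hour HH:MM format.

10:00

1 February 2025 is a Saturday, so Sundays fall on 2, 9, 16, 23; the last is February 23.
1 September 2025 is a Monday, so the first Sunday is September 7 and the fourth is September 28.
25 September 2025 lies within the daylight-saving period (23 February – 28 September), so Ardan Station is on daylight time, UTC+00:00.
10:00 local − 0h = 10:00 UTC.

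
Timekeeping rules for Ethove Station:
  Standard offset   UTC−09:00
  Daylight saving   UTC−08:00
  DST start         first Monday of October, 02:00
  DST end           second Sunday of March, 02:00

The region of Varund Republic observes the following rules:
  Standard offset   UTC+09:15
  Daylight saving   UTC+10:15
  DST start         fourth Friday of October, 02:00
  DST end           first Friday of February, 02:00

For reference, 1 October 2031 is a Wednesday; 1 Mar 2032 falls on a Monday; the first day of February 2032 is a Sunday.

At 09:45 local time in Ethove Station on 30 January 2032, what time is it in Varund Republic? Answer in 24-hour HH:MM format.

1 October 2031 is a Wednesday, so the first Monday is October 6.
1 March 2032 is a Monday, so the first Sunday is March 7 and the second is March 14.
30 January 2032 falls between 6 October 2031 and 14 March 2032, so daylight saving is in effect and Ethove Station is at UTC−08:00.
09:45 Ethove Station + 8h = 17:45 UTC.
1 October 2031 is a Wednesday, so the first Friday is October 3 and the fourth is October 24.
1 February 2032 is a Sunday, so the first Friday is February 6.
At the standard offset (UTC+09:15), 17:45 UTC + 9h15m = 03:00 Varund Republic standard time (rolling into the next day, 31 January 2032).
Daylight saving runs 24 October 2031 – 6 February 2032; the standard-time date in Varund Republic, 31 January 2032, is inside that window, so Varund Republic is at UTC+10:15.
17:45 UTC + 10h15m = 04:00 Varund Republic (rolling into the next day, 31 January 2032).

04:00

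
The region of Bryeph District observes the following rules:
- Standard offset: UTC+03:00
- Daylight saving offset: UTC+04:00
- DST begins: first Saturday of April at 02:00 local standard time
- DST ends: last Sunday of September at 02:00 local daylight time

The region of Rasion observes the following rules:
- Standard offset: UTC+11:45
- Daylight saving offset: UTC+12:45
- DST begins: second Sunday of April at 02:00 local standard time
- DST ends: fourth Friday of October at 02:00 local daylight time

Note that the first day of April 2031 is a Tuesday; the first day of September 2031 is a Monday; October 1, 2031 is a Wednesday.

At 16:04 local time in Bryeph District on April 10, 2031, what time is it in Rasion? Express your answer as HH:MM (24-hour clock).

1 April 2031 is a Tuesday, so the first Saturday is April 5.
1 September 2031 is a Monday, so Sundays fall on 7, 14, 21, 28; the last is September 28.
Daylight saving runs 5 April – 28 September; April 10, 2031 is inside that window, so Bryeph District is at UTC+04:00.
16:04 Bryeph District − 4h = 12:04 UTC.
1 April 2031 is a Tuesday, so the first Sunday is April 6 and the second is April 13.
1 October 2031 is a Wednesday, so the first Friday is October 3 and the fourth is October 24.
At the standard offset (UTC+11:45), 12:04 UTC + 11h45m = 23:49 Rasion standard time.
Daylight saving runs 13 April – 24 October; the standard-time date in Rasion, April 10, 2031, is outside that window, so Rasion is on standard time at UTC+11:45.
12:04 UTC + 11h45m = 23:49 Rasion.

23:49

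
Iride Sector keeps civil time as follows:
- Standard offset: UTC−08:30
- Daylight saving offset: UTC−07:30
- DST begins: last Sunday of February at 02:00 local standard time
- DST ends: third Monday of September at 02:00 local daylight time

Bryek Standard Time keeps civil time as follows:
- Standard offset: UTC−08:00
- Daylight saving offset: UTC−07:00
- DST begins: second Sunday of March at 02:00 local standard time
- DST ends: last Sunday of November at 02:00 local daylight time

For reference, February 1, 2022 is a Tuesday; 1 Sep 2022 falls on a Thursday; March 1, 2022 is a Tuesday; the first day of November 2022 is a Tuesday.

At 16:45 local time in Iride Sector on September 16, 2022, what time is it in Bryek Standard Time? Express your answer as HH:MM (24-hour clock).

1 February 2022 is a Tuesday, so Sundays fall on 6, 13, 20, 27; the last is February 27.
1 September 2022 is a Thursday, so the first Monday is September 5 and the third is September 19.
September 16, 2022 lies within the daylight-saving period (27 February – 19 September), so Iride Sector is on daylight time, UTC−07:30.
16:45 Iride Sector + 7h30m = 00:15 UTC (rolling into the next day, 17 September 2022).
1 March 2022 is a Tuesday, so the first Sunday is March 6 and the second is March 13.
1 November 2022 is a Tuesday, so Sundays fall on 6, 13, 20, 27; the last is November 27.
At the standard offset (UTC−08:00), 00:15 UTC − 8h = 16:15 Bryek Standard Time standard time (rolling into the previous day, 16 September 2022).
The standard-time date in Bryek Standard Time, September 16, 2022, lies within the daylight-saving period (13 March – 27 November), so Bryek Standard Time is on daylight time, UTC−07:00.
00:15 UTC − 7h = 17:15 Bryek Standard Time (rolling into the previous day, 16 September 2022).

17:15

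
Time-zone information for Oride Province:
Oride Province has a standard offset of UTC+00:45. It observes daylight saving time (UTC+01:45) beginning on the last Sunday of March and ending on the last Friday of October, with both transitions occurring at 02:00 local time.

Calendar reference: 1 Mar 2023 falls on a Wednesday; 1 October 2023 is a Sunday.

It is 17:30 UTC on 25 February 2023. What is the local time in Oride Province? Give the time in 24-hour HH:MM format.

1 March 2023 is a Wednesday, so Sundays fall on 5, 12, 19, 26; the last is March 26.
1 October 2023 is a Sunday, so Fridays fall on 6, 13, 20, 27; the last is October 27.
At the standard offset (UTC+00:45), 17:30 UTC + 0h45m = 18:15 Oride Province standard time.
Daylight saving runs 26 March – 27 October; the standard-time date in Oride Province, 25 February 2023, is outside that window, so Oride Province is on standard time at UTC+00:45.
17:30 UTC + 0h45m = 18:15 local.

18:15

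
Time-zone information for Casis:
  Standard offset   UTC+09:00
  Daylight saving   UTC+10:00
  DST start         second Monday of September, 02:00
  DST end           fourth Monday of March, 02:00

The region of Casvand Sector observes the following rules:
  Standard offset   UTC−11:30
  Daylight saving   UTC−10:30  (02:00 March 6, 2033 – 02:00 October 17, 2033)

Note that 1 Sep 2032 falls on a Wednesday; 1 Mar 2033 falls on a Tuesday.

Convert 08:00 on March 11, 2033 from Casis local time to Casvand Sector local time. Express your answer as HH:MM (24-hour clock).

1 September 2032 is a Wednesday, so the first Monday is September 6 and the second is September 13.
1 March 2033 is a Tuesday, so the first Monday is March 7 and the fourth is March 28.
March 11, 2033 falls between 13 September 2032 and 28 March 2033, so daylight saving is in effect and Casis is at UTC+10:00.
08:00 Casis − 10h = 22:00 UTC (rolling into the previous day, 10 March 2033).
At the standard offset (UTC−11:30), 22:00 UTC − 11h30m = 10:30 Casvand Sector standard time.
The standard-time date in Casvand Sector, March 10, 2033, falls between 6 March and 17 October, so daylight saving is in effect and Casvand Sector is at UTC−10:30.
22:00 UTC − 10h30m = 11:30 Casvand Sector.

11:30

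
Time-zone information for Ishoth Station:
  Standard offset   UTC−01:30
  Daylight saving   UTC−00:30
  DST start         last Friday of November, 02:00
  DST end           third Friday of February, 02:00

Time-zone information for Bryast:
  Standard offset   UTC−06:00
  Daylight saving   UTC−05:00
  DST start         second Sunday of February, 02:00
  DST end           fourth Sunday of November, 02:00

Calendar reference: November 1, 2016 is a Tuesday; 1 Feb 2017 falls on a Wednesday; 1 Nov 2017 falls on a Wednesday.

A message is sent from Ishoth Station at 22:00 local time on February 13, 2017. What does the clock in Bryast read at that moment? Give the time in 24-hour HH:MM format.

17:30

1 November 2016 is a Tuesday, so Fridays fall on 4, 11, 18, 25; the last is November 25.
1 February 2017 is a Wednesday, so the first Friday is February 3 and the third is February 17.
Daylight saving runs 25 November 2016 – 17 February 2017; February 13, 2017 is inside that window, so Ishoth Station is at UTC−00:30.
22:00 Ishoth Station + 0h30m = 22:30 UTC.
1 February 2017 is a Wednesday, so the first Sunday is February 5 and the second is February 12.
1 November 2017 is a Wednesday, so the first Sunday is November 5 and the fourth is November 26.
At the standard offset (UTC−06:00), 22:30 UTC − 6h = 16:30 Bryast standard time.
Daylight saving runs 12 February – 26 November; the standard-time date in Bryast, February 13, 2017, is inside that window, so Bryast is at UTC−05:00.
22:30 UTC − 5h = 17:30 Bryast.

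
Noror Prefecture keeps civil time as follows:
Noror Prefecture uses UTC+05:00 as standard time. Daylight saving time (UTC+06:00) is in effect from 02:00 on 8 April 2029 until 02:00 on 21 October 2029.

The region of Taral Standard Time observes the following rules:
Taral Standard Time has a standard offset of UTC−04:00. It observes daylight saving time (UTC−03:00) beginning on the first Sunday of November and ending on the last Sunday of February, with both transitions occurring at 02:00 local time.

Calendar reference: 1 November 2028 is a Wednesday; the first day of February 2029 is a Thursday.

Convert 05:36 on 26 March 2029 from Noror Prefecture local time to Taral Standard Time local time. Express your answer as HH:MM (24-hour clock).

20:36

26 March 2029 does not fall between 8 April and 21 October, so daylight saving is not in effect and Noror Prefecture is at UTC+05:00.
05:36 Noror Prefecture − 5h = 00:36 UTC.
1 November 2028 is a Wednesday, so the first Sunday is November 5.
1 February 2029 is a Thursday, so Sundays fall on 4, 11, 18, 25; the last is February 25.
At the standard offset (UTC−04:00), 00:36 UTC − 4h = 20:36 Taral Standard Time standard time (rolling into the previous day, 25 March 2029).
Daylight saving runs 5 November 2028 – 25 February 2029; the standard-time date in Taral Standard Time, 25 March 2029, is outside that window, so Taral Standard Time is on standard time at UTC−04:00.
00:36 UTC − 4h = 20:36 Taral Standard Time (rolling into the previous day, 25 March 2029).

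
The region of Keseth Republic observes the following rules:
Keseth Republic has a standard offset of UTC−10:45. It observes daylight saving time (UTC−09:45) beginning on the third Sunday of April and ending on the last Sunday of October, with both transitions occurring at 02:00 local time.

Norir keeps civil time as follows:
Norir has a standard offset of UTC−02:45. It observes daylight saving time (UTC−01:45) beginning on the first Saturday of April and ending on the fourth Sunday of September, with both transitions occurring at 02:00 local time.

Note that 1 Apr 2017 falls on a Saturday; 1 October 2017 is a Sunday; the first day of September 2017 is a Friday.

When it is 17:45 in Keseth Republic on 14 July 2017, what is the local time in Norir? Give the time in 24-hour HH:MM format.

01:45

1 April 2017 is a Saturday, so the first Sunday is April 2 and the third is April 16.
1 October 2017 is a Sunday, so Sundays fall on 1, 8, 15, 22, 29; the last is October 29.
14 July 2017 falls between 16 April and 29 October, so daylight saving is in effect and Keseth Republic is at UTC−09:45.
17:45 Keseth Republic + 9h45m = 03:30 UTC (rolling into the next day, 15 July 2017).
1 April 2017 is a Saturday, so the first Saturday is April 1.
1 September 2017 is a Friday, so the first Sunday is September 3 and the fourth is September 24.
At the standard offset (UTC−02:45), 03:30 UTC − 2h45m = 00:45 Norir standard time.
The standard-time date in Norir, 15 July 2017, lies within the daylight-saving period (1 April – 24 September), so Norir is on daylight time, UTC−01:45.
03:30 UTC − 1h45m = 01:45 Norir.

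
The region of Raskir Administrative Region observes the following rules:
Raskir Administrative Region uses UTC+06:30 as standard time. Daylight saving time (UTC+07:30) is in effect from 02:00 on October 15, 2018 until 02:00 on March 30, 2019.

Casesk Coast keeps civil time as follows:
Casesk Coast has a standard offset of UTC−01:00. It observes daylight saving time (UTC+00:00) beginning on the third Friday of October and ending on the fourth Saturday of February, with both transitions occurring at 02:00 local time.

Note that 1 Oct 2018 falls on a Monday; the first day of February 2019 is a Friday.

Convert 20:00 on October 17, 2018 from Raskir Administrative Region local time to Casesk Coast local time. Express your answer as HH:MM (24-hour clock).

11:30

October 17, 2018 falls between 15 October 2018 and 30 March 2019, so daylight saving is in effect and Raskir Administrative Region is at UTC+07:30.
20:00 Raskir Administrative Region − 7h30m = 12:30 UTC.
1 October 2018 is a Monday, so the first Friday is October 5 and the third is October 19.
1 February 2019 is a Friday, so the first Saturday is February 2 and the fourth is February 23.
At the standard offset (UTC−01:00), 12:30 UTC − 1h = 11:30 Casesk Coast standard time.
The standard-time date in Casesk Coast, October 17, 2018, does not fall between 19 October 2018 and 23 February 2019, so daylight saving is not in effect and Casesk Coast is at UTC−01:00.
12:30 UTC − 1h = 11:30 Casesk Coast.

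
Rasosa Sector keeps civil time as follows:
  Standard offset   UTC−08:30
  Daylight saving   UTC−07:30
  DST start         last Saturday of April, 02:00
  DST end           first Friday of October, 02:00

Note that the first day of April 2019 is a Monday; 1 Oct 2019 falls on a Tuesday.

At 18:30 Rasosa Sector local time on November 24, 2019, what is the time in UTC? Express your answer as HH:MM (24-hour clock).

1 April 2019 is a Monday, so Saturdays fall on 6, 13, 20, 27; the last is April 27.
1 October 2019 is a Tuesday, so the first Friday is October 4.
November 24, 2019 does not fall between 27 April and 4 October, so daylight saving is not in effect and Rasosa Sector is at UTC−08:30.
18:30 local + 8h30m = 03:00 UTC (rolling into the next day, 25 November 2019).

03:00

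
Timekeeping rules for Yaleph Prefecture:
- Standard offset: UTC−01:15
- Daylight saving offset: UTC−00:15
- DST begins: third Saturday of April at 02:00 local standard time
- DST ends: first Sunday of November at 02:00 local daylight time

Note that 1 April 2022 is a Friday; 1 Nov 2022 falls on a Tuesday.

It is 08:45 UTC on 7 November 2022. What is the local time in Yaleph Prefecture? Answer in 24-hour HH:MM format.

07:30

1 April 2022 is a Friday, so the first Saturday is April 2 and the third is April 16.
1 November 2022 is a Tuesday, so the first Sunday is November 6.
At the standard offset (UTC−01:15), 08:45 UTC − 1h15m = 07:30 Yaleph Prefecture standard time.
The standard-time date in Yaleph Prefecture, 7 November 2022, is outside the daylight-saving period (16 April – 6 November), so Yaleph Prefecture is on standard time, UTC−01:15.
08:45 UTC − 1h15m = 07:30 local.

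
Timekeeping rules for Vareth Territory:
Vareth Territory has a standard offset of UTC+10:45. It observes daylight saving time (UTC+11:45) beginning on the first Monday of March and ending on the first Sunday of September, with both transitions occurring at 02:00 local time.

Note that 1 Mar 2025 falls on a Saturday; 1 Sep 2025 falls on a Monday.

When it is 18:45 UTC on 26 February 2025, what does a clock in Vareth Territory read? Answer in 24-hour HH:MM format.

1 March 2025 is a Saturday, so the first Monday is March 3.
1 September 2025 is a Monday, so the first Sunday is September 7.
At the standard offset (UTC+10:45), 18:45 UTC + 10h45m = 05:30 Vareth Territory standard time (rolling into the next day, 27 February 2025).
Daylight saving runs 3 March – 7 September; the standard-time date in Vareth Territory, 27 February 2025, is outside that window, so Vareth Territory is on standard time at UTC+10:45.
18:45 UTC + 10h45m = 05:30 local (rolling into the next day, 27 February 2025).

05:30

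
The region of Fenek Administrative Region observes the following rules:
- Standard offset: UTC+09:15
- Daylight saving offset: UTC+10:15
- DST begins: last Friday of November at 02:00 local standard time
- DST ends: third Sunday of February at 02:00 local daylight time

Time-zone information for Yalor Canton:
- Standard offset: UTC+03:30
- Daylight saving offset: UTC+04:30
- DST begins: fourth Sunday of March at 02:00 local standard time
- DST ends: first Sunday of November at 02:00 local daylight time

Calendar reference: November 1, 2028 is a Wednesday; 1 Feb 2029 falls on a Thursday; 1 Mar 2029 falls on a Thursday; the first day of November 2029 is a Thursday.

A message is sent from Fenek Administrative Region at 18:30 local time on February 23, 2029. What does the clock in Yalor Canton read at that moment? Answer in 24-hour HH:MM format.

12:45

1 November 2028 is a Wednesday, so Fridays fall on 3, 10, 17, 24; the last is November 24.
1 February 2029 is a Thursday, so the first Sunday is February 4 and the third is February 18.
February 23, 2029 does not fall between 24 November 2028 and 18 February 2029, so daylight saving is not in effect and Fenek Administrative Region is at UTC+09:15.
18:30 Fenek Administrative Region − 9h15m = 09:15 UTC.
1 March 2029 is a Thursday, so the first Sunday is March 4 and the fourth is March 25.
1 November 2029 is a Thursday, so the first Sunday is November 4.
At the standard offset (UTC+03:30), 09:15 UTC + 3h30m = 12:45 Yalor Canton standard time.
The standard-time date in Yalor Canton, February 23, 2029, does not fall between 25 March and 4 November, so daylight saving is not in effect and Yalor Canton is at UTC+03:30.
09:15 UTC + 3h30m = 12:45 Yalor Canton.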